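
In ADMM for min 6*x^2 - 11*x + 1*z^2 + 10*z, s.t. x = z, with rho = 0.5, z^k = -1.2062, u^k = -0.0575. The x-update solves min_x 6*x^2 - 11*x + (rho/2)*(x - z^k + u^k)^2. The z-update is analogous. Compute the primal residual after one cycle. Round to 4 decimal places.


ADMM iteration with rho = 0.5, z^k = -1.2062, u^k = -0.0575
Step 1: x-update.
Minimize 6*x^2 - 11*x + (0.5/2)*(x + 1.2062 - 0.0575)^2
FOC: (2*6 + 0.5)*x = 11 + 0.5*(-1.2062 + 0.0575)
x^{k+1} = 0.8341
Step 2: z-update.
Minimize 1*z^2 + 10*z + (0.5/2)*(0.8341 - z - 0.0575)^2
FOC: (2*1 + 0.5)*z = -10 + 0.5*(0.8341 - 0.0575)
z^{k+1} = -3.8447
Step 3: u-update.
u^{k+1} = -0.0575 + 0.8341 + 3.8447 = 4.6212
Step 4: Primal residual = |0.8341 + 3.8447| = 4.6787


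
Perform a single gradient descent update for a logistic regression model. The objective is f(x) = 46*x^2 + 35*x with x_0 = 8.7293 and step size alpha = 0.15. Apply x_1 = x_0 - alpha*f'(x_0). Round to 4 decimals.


We compute the gradient at x_0 and apply the update.
f'(x) = 92*x + 35
f'(8.7293) = 92*8.7293 + 35 = 838.0956
x_1 = 8.7293 - 0.15*838.0956 = -116.985


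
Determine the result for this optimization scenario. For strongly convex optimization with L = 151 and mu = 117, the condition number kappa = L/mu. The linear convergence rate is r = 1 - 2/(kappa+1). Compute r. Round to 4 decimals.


Step 1: Compute the condition number.
kappa = L/mu = 151/117 = 1.2906
Step 2: Compute the convergence rate.
r = 1 - 2/(kappa + 1) = 1 - 2*mu/(L + mu) = (L - mu)/(L + mu) = 34/268 = 0.1269


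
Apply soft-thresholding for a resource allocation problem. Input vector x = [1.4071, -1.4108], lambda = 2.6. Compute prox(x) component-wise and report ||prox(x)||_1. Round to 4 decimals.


Soft-thresholding with lambda = 2.6:
prox(1.4071) = sign(1.4071)*max(|1.4071| - 2.6, 0) = 0.0
prox(-1.4108) = sign(-1.4108)*max(|-1.4108| - 2.6, 0) = 0.0
prox(x) = [0.0, 0.0]
||prox(x)||_1 = 0.0 + 0.0 = 0.0


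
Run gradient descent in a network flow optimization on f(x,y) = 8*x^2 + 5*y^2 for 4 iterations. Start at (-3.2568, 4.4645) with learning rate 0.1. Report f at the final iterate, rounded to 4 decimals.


Gradient descent on f(x,y) = 8*x^2 + 5*y^2.
Starting point: (-3.2568, 4.4645), alpha = 0.1
Step 1: grad_x = 2*8*-3.2568 = -52.1088, grad_y = 2*5*4.4645 = 44.645
  x_1 = -3.2568 - 0.1*-52.1088 = 1.9541
  y_1 = 4.4645 - 0.1*44.645 = 0.0
Step 2: grad_x = 2*8*1.9541 = 31.2653, grad_y = 2*5*0.0 = 0.0
  x_2 = 1.9541 - 0.1*31.2653 = -1.1724
  y_2 = 0.0 - 0.1*0.0 = 0.0
Step 3: grad_x = 2*8*-1.1724 = -18.7592, grad_y = 2*5*0.0 = 0.0
  x_3 = -1.1724 - 0.1*-18.7592 = 0.7035
  y_3 = 0.0 - 0.1*0.0 = 0.0
Step 4: grad_x = 2*8*0.7035 = 11.2555, grad_y = 2*5*0.0 = 0.0
  x_4 = 0.7035 - 0.1*11.2555 = -0.4221
  y_4 = 0.0 - 0.1*0.0 = 0.0
f(-0.4221, 0.0) = 8*(-0.4221)^2 + 5*0.0^2 = 1.4252


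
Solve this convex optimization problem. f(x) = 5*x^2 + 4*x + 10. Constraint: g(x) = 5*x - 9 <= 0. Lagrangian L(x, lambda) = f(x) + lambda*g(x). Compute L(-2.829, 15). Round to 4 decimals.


Step 1: Evaluate f(x).
f(-2.829) = 5*(-2.829)^2 + 4*(-2.829) + 10 = 38.7002
Step 2: Evaluate g(x).
g(-2.829) = 5*-2.829 - 9 = -23.145
Step 3: Compute Lagrangian.
L = 38.7002 + 15*-23.145 = -308.4748


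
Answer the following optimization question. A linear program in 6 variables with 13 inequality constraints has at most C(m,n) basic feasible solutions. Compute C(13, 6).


Each vertex corresponds to some choice of n active constraints out of m, so the number of vertices is at most C(m, n) = m! / (n!(m-n)!).
m = 13, n = 6
Numerator: 13 * 12 * 11 * 10 * 9 * 8
Denominator: 6! = 720
C(13, 6) = 1716


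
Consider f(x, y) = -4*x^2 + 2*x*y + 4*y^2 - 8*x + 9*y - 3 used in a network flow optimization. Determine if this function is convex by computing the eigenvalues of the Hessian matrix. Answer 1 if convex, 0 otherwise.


The Hessian of f(x,y) = -4*x^2 + 2*x*y + 4*y^2 - 8*x + 9*y - 3 is:
H = [[-8, 2], [2, 8]]
Trace = -8 + 8 = 0
Determinant = -8*8 - (2)^2 = -68
Discriminant = (0)^2 - 4*-68 = 272.0
Eigenvalues: lambda_1 = -8.2462, lambda_2 = 8.2462
The function is not convex.

0


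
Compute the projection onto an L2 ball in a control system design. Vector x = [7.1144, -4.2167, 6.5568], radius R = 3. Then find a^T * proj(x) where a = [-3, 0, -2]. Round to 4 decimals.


Step 1: Compute ||x|| (intermediates to 6 decimals).
||x|| = sqrt(7.1144^2 + (-4.2167)^2 + 6.5568^2) = 10.553998
Step 2: Project.
Since ||x|| > R, scale = R/||x|| = 3/10.553998 = 0.284252, proj(x) = scale * x
proj(x) = [2.022282, -1.198605, 1.863784]
Step 3: Dot product.
a^T * proj(x) = -3*2.022282 + 0*(-1.198605) - 2*1.863784 = -9.7944


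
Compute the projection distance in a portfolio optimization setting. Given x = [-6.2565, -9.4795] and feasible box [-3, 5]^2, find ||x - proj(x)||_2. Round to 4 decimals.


Project each component onto [-3, 5].
clip(-6.2565) = -3.0, clip(-9.4795) = -3.0
Projection = [-3.0, -3.0]
Squared diffs: [10.6048, 41.9839]
Distance = sqrt(52.5887) = 7.2518


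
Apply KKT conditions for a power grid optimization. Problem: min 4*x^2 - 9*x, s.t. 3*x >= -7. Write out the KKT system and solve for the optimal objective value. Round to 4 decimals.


Step 1: Try lambda = 0 (constraint inactive).
Stationarity: 2*4*x - 9 = 0
x* = 9/(2*4) = 1.125
Check constraint: 3*1.125 = 3.375 >= -7 -- satisfied.
Step 2: Compute optimal value.
f(x*) = 4*1.125^2 - 9*1.125 = -5.0625


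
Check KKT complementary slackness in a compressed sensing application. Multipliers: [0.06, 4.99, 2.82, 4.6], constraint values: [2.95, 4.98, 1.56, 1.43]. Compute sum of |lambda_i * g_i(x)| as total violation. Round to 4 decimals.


KKT complementary slackness check:
lambda_1 * g_1 = 0.06 * 2.95 = 0.177
lambda_2 * g_2 = 4.99 * 4.98 = 24.8502
lambda_3 * g_3 = 2.82 * 1.56 = 4.3992
lambda_4 * g_4 = 4.6 * 1.43 = 6.578
Total violation = 0.177 + 24.8502 + 4.3992 + 6.578 = 36.0044


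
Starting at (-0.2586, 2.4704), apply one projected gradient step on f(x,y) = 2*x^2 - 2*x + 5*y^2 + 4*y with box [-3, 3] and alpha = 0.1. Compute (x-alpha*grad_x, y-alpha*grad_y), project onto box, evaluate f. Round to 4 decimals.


Step 1: Compute gradient at (-0.2586, 2.4704).
grad_x = 2*2*-0.2586 - 2 = -3.0344
grad_y = 2*5*2.4704 + 4 = 28.704
Step 2: Gradient step.
x_raw = -0.2586 - 0.1*-3.0344 = 0.0448
y_raw = 2.4704 - 0.1*28.704 = -0.4
Step 3: Project onto [-3, 3].
x_proj = clip(0.0448) = 0.0448
y_proj = clip(-0.4) = -0.4
Step 4: Evaluate f.
f(0.0448, -0.4) = -0.8857


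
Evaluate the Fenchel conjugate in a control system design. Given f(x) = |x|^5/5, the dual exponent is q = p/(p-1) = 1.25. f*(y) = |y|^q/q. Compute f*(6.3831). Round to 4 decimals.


The conjugate exponent q satisfies 1/p + 1/q = 1.
p = 5, so q = 5/(5 - 1) = 1.25
|y|^q = 6.3831^1.25 = 10.1459
f*(6.3831) = 10.1459 / 1.25 = 8.1167


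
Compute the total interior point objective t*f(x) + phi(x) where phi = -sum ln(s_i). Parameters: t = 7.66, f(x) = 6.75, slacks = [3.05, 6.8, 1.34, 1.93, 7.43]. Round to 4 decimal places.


Step 1: Compute log-barrier.
ln values: [1.1151, 1.9169, 0.2927, 0.6575, 2.0055]
phi = -(1.1151 + 1.9169 + 0.2927 + 0.6575 + 2.0055) = -5.9878
Step 2: Compute augmented objective.
t*f(x) = 7.66*6.75 = 51.705
Total = 51.705 - 5.9878 = 45.7172


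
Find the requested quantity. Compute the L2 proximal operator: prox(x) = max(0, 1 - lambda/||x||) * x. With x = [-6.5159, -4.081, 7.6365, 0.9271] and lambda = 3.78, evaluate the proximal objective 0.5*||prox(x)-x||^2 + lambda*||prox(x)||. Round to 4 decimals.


Step 1: Compute ||x||.
||x|| = 10.876
Step 2: Compute scaling factor.
scale = max(0, 1 - 3.78/10.876) = 0.6524
Step 3: prox(x) = [-4.2513, -2.6626, 4.9824, 0.6049]
||prox(x)|| = 7.096
Step 4: Proximal objective.
0.5*||prox-x||^2 = 7.1442
lambda*||prox|| = 26.8229
Total = 33.967


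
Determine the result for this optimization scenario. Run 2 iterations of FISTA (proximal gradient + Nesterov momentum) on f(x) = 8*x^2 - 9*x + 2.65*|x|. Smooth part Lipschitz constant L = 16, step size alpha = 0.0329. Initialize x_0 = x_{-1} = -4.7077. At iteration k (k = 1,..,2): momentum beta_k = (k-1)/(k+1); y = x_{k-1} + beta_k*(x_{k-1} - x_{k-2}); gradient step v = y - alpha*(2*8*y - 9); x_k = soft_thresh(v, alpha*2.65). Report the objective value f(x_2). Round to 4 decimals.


FISTA on f(x) = 8*x^2 - 9*x + 2.65*|x|
L = 16, alpha = 0.0329
Iteration 1: beta = 0.0, y = -4.7077 + 0.0*(-4.7077 + 4.7077) = -4.7077
  grad(y) = -84.3232, v = y - alpha*grad = -1.9335
  prox(v) = soft_thresh(-1.9335, 0.0872) = -1.8463
Iteration 2: beta = 0.3333, y = -1.8463 + 0.3333*(-1.8463 + 4.7077) = -0.8925
  grad(y) = -23.2796, v = y - alpha*grad = -0.1266
  prox(v) = soft_thresh(-0.1266, 0.0872) = -0.0394
f(x_2) = 8*(-0.0394)^2 - 9*(-0.0394) + 2.65*|-0.0394| = 0.4713


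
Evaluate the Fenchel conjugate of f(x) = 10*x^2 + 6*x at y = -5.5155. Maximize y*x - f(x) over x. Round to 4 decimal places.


f*(y) = sup_x {y*x - a*x^2 - b*x} = sup_x {(y-b)*x - a*x^2}
FOC: (y - b) - 2a*x = 0 => x* = (y - b)/(2a)
x* = (-5.5155 - 6)/(2*10) = -0.5758
f*(-5.5155) = (y-b)^2/(4a) = (-5.5155 - 6)^2/(4*10)
= 132.6067/40 = 3.3152


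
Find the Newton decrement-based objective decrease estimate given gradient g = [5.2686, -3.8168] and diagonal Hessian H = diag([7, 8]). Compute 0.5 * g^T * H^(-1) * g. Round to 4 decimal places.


Step 1: H is diagonal, so H^(-1) * g = [0.7527, -0.4771].
Step 2: g^T H^(-1) g = sum_i g_i^2 / H_ii
  = (5.2686)^2/7 + (-3.8168)^2/8
  = 3.9654 + 1.821 = 5.7864
Step 3: Objective decrease = 0.5 * g^T H^(-1) g = 2.8932


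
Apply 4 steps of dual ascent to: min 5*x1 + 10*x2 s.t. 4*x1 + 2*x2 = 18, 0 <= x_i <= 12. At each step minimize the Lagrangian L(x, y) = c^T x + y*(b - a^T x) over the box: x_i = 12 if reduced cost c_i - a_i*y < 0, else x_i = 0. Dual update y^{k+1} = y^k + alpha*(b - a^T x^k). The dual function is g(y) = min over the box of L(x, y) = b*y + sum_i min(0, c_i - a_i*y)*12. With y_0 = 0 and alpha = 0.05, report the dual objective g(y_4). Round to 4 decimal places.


Dual ascent for LP: min 5*x1 + 10*x2, 4*x1 + 2*x2 = 18, 0 <= x_i <= 12
Step 1: y^k = 0.0, reduced costs: (5.0, 10.0)
  x^k = (0.0, 0.0), subgradient = b - a^T x = 18.0
  y^{k+1} = 0.0 + 0.05*18.0 = 0.9
Step 2: y^k = 0.9, reduced costs: (1.4, 8.2)
  x^k = (0.0, 0.0), subgradient = b - a^T x = 18.0
  y^{k+1} = 0.9 + 0.05*18.0 = 1.8
Step 3: y^k = 1.8, reduced costs: (-2.2, 6.4)
  x^k = (12.0, 0.0), subgradient = b - a^T x = -30.0
  y^{k+1} = 1.8 + 0.05*-30.0 = 0.3
Step 4: y^k = 0.3, reduced costs: (3.8, 9.4)
  x^k = (0.0, 0.0), subgradient = b - a^T x = 18.0
  y^{k+1} = 0.3 + 0.05*18.0 = 1.2
Dual objective at y_4 = 1.2: reduced costs (0.2, 7.6), box minimizer x = (0.0, 0.0)
g(y_4) = b*y + (c1 - a1*y)*x1 + (c2 - a2*y)*x2 = 18*1.2 + 0.2*0.0 + 7.6*0.0 = 21.6 + 0.0 + 0.0 = 21.6


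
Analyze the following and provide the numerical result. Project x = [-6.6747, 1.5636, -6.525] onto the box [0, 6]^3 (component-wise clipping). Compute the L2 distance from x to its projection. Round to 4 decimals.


Project each component onto [0, 6].
clip(-6.6747) = 0.0, clip(1.5636) = 1.5636, clip(-6.525) = 0.0
Projection = [0.0, 1.5636, 0.0]
Squared diffs: [44.5516, 0.0, 42.5756]
Distance = sqrt(87.1272) = 9.3342


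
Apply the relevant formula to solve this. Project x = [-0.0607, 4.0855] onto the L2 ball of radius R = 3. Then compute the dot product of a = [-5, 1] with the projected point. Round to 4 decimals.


Step 1: Compute ||x|| (intermediates to 6 decimals).
||x|| = sqrt((-0.0607)^2 + 4.0855^2) = 4.085951
Step 2: Project.
Since ||x|| > R, scale = R/||x|| = 3/4.085951 = 0.734223, proj(x) = scale * x
proj(x) = [-0.044567, 2.999668]
Step 3: Dot product.
a^T * proj(x) = -5*(-0.044567) + 1*2.999668 = 3.2225


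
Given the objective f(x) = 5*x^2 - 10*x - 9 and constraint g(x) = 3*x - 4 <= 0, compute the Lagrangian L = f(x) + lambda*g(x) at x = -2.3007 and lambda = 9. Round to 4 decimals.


Step 1: Evaluate f(x).
f(-2.3007) = 5*(-2.3007)^2 - 10*(-2.3007) - 9 = 40.4731
Step 2: Evaluate g(x).
g(-2.3007) = 3*-2.3007 - 4 = -10.9021
Step 3: Compute Lagrangian.
L = 40.4731 + 9*-10.9021 = -57.6458


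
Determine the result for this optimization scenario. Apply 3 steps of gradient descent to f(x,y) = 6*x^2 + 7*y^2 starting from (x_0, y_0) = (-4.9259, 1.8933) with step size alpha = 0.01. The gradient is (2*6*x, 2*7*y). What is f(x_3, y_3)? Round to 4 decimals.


Gradient descent on f(x,y) = 6*x^2 + 7*y^2.
Starting point: (-4.9259, 1.8933), alpha = 0.01
Step 1: grad_x = 2*6*-4.9259 = -59.1108, grad_y = 2*7*1.8933 = 26.5062
  x_1 = -4.9259 - 0.01*-59.1108 = -4.3348
  y_1 = 1.8933 - 0.01*26.5062 = 1.6282
Step 2: grad_x = 2*6*-4.3348 = -52.0175, grad_y = 2*7*1.6282 = 22.7953
  x_2 = -4.3348 - 0.01*-52.0175 = -3.8146
  y_2 = 1.6282 - 0.01*22.7953 = 1.4003
Step 3: grad_x = 2*6*-3.8146 = -45.7754, grad_y = 2*7*1.4003 = 19.604
  x_3 = -3.8146 - 0.01*-45.7754 = -3.3569
  y_3 = 1.4003 - 0.01*19.604 = 1.2042
f(-3.3569, 1.2042) = 6*(-3.3569)^2 + 7*1.2042^2 = 77.7626


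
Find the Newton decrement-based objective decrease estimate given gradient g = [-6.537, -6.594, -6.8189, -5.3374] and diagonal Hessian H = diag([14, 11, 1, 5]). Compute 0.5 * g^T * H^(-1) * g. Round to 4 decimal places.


Step 1: H is diagonal, so H^(-1) * g = [-0.4669, -0.5995, -6.8189, -1.0675].
Step 2: g^T H^(-1) g = sum_i g_i^2 / H_ii
  = (-6.537)^2/14 + (-6.594)^2/11 + (-6.8189)^2/1 + (-5.3374)^2/5
  = 3.0523 + 3.9528 + 46.4974 + 5.6976 = 59.2001
Step 3: Objective decrease = 0.5 * g^T H^(-1) g = 29.6


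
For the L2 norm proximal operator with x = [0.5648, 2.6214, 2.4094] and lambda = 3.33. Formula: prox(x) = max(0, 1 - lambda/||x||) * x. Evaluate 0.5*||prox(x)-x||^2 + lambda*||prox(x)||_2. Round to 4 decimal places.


Step 1: Compute ||x||.
||x|| = 3.605
Step 2: Compute scaling factor.
scale = max(0, 1 - 3.33/3.605) = 0.0763
Step 3: prox(x) = [0.0431, 0.2, 0.1838]
||prox(x)|| = 0.275
Step 4: Proximal objective.
0.5*||prox-x||^2 = 5.5445
lambda*||prox|| = 0.9158
Total = 6.4602


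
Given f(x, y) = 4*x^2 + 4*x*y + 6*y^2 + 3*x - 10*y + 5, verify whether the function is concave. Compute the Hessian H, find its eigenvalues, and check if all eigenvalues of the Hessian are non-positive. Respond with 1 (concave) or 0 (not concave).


The Hessian of f(x,y) = 4*x^2 + 4*x*y + 6*y^2 + 3*x - 10*y + 5 is:
H = [[8, 4], [4, 12]]
Trace = 8 + 12 = 20
Determinant = 8*12 - (4)^2 = 80
Discriminant = (20)^2 - 4*80 = 80.0
Eigenvalues: lambda_1 = 5.5279, lambda_2 = 14.4721
The function is not concave.

0


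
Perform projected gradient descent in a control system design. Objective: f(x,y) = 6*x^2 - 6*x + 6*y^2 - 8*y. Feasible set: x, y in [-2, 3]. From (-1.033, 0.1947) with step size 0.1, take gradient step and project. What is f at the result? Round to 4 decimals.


Step 1: Compute gradient at (-1.033, 0.1947).
grad_x = 2*6*-1.033 - 6 = -18.396
grad_y = 2*6*0.1947 - 8 = -5.6636
Step 2: Gradient step.
x_raw = -1.033 - 0.1*-18.396 = 0.8066
y_raw = 0.1947 - 0.1*-5.6636 = 0.7611
Step 3: Project onto [-2, 3].
x_proj = clip(0.8066) = 0.8066
y_proj = clip(0.7611) = 0.7611
Step 4: Evaluate f.
f(0.8066, 0.7611) = -3.5492


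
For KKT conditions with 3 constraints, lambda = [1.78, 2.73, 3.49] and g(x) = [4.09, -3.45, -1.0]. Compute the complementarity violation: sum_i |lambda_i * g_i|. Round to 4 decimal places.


KKT complementary slackness check:
lambda_1 * g_1 = 1.78 * 4.09 = 7.2802
lambda_2 * g_2 = 2.73 * -3.45 = -9.4185
lambda_3 * g_3 = 3.49 * -1.0 = -3.49
Total violation = 7.2802 + 9.4185 + 3.49 = 20.1887


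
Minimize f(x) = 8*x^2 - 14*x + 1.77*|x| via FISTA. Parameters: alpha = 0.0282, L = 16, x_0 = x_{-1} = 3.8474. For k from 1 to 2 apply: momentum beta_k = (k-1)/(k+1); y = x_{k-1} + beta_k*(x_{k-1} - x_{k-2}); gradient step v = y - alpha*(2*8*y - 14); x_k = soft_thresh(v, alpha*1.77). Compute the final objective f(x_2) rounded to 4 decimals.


FISTA on f(x) = 8*x^2 - 14*x + 1.77*|x|
L = 16, alpha = 0.0282
Iteration 1: beta = 0.0, y = 3.8474 + 0.0*(3.8474 - 3.8474) = 3.8474
  grad(y) = 47.5584, v = y - alpha*grad = 2.5063
  prox(v) = soft_thresh(2.5063, 0.0499) = 2.4563
Iteration 2: beta = 0.3333, y = 2.4563 + 0.3333*(2.4563 - 3.8474) = 1.9927
  grad(y) = 17.8824, v = y - alpha*grad = 1.4884
  prox(v) = soft_thresh(1.4884, 0.0499) = 1.4385
f(x_2) = 8*1.4385^2 - 14*1.4385 + 1.77*|1.4385| = -1.0391


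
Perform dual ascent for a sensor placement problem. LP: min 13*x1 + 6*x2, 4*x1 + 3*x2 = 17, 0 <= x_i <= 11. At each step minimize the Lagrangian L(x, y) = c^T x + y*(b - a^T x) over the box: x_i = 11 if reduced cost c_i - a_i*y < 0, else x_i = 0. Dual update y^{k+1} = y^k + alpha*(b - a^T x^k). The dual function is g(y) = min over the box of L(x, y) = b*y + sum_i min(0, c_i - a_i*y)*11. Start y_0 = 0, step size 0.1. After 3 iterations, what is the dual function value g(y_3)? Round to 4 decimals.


Dual ascent for LP: min 13*x1 + 6*x2, 4*x1 + 3*x2 = 17, 0 <= x_i <= 11
Step 1: y^k = 0.0, reduced costs: (13.0, 6.0)
  x^k = (0.0, 0.0), subgradient = b - a^T x = 17.0
  y^{k+1} = 0.0 + 0.1*17.0 = 1.7
Step 2: y^k = 1.7, reduced costs: (6.2, 0.9)
  x^k = (0.0, 0.0), subgradient = b - a^T x = 17.0
  y^{k+1} = 1.7 + 0.1*17.0 = 3.4
Step 3: y^k = 3.4, reduced costs: (-0.6, -4.2)
  x^k = (11.0, 11.0), subgradient = b - a^T x = -60.0
  y^{k+1} = 3.4 + 0.1*-60.0 = -2.6
Dual objective at y_3 = -2.6: reduced costs (23.4, 13.8), box minimizer x = (0.0, 0.0)
g(y_3) = b*y + (c1 - a1*y)*x1 + (c2 - a2*y)*x2 = 17*(-2.6) + 23.4*0.0 + 13.8*0.0 = -44.2 + 0.0 + 0.0 = -44.2


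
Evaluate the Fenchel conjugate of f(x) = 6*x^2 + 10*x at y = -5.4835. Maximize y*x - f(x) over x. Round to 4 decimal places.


f*(y) = sup_x {y*x - a*x^2 - b*x} = sup_x {(y-b)*x - a*x^2}
FOC: (y - b) - 2a*x = 0 => x* = (y - b)/(2a)
x* = (-5.4835 - 10)/(2*6) = -1.2903
f*(-5.4835) = (y-b)^2/(4a) = (-5.4835 - 10)^2/(4*6)
= 239.7388/24 = 9.9891


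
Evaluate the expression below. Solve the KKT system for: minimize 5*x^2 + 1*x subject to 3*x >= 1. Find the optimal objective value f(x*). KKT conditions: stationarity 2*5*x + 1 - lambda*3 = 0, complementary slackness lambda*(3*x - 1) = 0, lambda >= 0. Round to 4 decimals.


Step 1: Try lambda = 0 (constraint inactive).
x_unc = -1/(2*5) = -0.1
Check: 3*-0.1 = -0.3 < 1 -- violated!
Step 2: Constraint must be active: 3*x = 1
x* = 1/3 = 0.3333 (rounded; the exact value 1/3 is used below)
lambda = (2*5*(1/3) + 1)/3 = 1.4444
Step 3: Compute optimal value.
f(x*) = 5*(1/3)^2 + 1*(1/3) = 0.8889


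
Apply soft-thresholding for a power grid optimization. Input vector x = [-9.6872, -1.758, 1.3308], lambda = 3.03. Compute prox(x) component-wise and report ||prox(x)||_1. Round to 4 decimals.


Soft-thresholding with lambda = 3.03:
prox(-9.6872) = sign(-9.6872)*max(|-9.6872| - 3.03, 0) = -6.6572
prox(-1.758) = sign(-1.758)*max(|-1.758| - 3.03, 0) = 0.0
prox(1.3308) = sign(1.3308)*max(|1.3308| - 3.03, 0) = 0.0
prox(x) = [-6.6572, 0.0, 0.0]
||prox(x)||_1 = 6.6572 + 0.0 + 0.0 = 6.6572


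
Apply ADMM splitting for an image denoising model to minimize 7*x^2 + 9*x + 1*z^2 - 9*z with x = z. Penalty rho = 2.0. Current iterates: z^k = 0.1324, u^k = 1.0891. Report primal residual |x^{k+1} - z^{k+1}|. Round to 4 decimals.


ADMM iteration with rho = 2.0, z^k = 0.1324, u^k = 1.0891
Step 1: x-update.
Minimize 7*x^2 + 9*x + (2.0/2)*(x - 0.1324 + 1.0891)^2
FOC: (2*7 + 2.0)*x = -9 + 2.0*(0.1324 - 1.0891)
x^{k+1} = -0.6821
Step 2: z-update.
Minimize 1*z^2 - 9*z + (2.0/2)*(-0.6821 - z + 1.0891)^2
FOC: (2*1 + 2.0)*z = 9 + 2.0*(-0.6821 + 1.0891)
z^{k+1} = 2.4535
Step 3: u-update.
u^{k+1} = 1.0891 - 0.6821 - 2.4535 = -2.0465
Step 4: Primal residual = |-0.6821 - 2.4535| = 3.1356


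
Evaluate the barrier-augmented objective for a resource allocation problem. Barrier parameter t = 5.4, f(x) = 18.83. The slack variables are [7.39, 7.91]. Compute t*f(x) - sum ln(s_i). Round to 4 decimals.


Step 1: Compute log-barrier.
ln values: [2.0001, 2.0681]
phi = -(2.0001 + 2.0681) = -4.0683
Step 2: Compute augmented objective.
t*f(x) = 5.4*18.83 = 101.682
Total = 101.682 - 4.0683 = 97.6137


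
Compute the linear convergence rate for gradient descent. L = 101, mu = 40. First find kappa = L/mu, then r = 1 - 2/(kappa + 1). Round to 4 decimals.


Step 1: Compute the condition number.
kappa = L/mu = 101/40 = 2.525
Step 2: Compute the convergence rate.
r = 1 - 2/(kappa + 1) = 1 - 2*mu/(L + mu) = (L - mu)/(L + mu) = 61/141 = 0.4326


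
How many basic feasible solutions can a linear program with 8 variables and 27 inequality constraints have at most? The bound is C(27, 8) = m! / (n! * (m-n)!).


Each vertex corresponds to some choice of n active constraints out of m, so the number of vertices is at most C(m, n) = m! / (n!(m-n)!).
m = 27, n = 8
Numerator: 27 * 26 * 25 * 24 * 23 * 22 * 21 * 20
Denominator: 8! = 40320
C(27, 8) = 2220075


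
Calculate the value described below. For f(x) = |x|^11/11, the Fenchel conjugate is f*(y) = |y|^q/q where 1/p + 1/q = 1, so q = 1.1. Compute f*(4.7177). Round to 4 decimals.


The conjugate exponent q satisfies 1/p + 1/q = 1.
p = 11, so q = 11/(11 - 1) = 1.1
|y|^q = 4.7177^1.1 = 5.5094
f*(4.7177) = 5.5094 / 1.1 = 5.0085


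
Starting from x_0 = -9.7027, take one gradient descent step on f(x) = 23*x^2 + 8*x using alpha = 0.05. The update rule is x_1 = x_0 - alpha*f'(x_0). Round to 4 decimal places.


We compute the gradient at x_0 and apply the update.
f'(x) = 46*x + 8
f'(-9.7027) = 46*-9.7027 + 8 = -438.3242
x_1 = -9.7027 - 0.05*-438.3242 = 12.2135


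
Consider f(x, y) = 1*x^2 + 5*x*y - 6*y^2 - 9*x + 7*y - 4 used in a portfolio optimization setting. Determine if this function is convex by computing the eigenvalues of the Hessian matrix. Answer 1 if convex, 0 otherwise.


The Hessian of f(x,y) = 1*x^2 + 5*x*y - 6*y^2 - 9*x + 7*y - 4 is:
H = [[2, 5], [5, -12]]
Trace = 2 - 12 = -10
Determinant = 2*-12 - (5)^2 = -49
Discriminant = (-10)^2 - 4*-49 = 296.0
Eigenvalues: lambda_1 = -13.6023, lambda_2 = 3.6023
The function is not convex.

0


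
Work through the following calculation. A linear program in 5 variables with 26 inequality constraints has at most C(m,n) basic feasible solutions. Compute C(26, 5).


Each vertex corresponds to some choice of n active constraints out of m, so the number of vertices is at most C(m, n) = m! / (n!(m-n)!).
m = 26, n = 5
Numerator: 26 * 25 * 24 * 23 * 22
Denominator: 5! = 120
C(26, 5) = 65780


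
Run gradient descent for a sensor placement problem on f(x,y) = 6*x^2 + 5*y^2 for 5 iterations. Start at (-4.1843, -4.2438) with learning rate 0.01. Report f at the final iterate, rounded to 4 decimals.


Gradient descent on f(x,y) = 6*x^2 + 5*y^2.
Starting point: (-4.1843, -4.2438), alpha = 0.01
Step 1: grad_x = 2*6*-4.1843 = -50.2116, grad_y = 2*5*-4.2438 = -42.438
  x_1 = -4.1843 - 0.01*-50.2116 = -3.6822
  y_1 = -4.2438 - 0.01*-42.438 = -3.8194
Step 2: grad_x = 2*6*-3.6822 = -44.1862, grad_y = 2*5*-3.8194 = -38.1942
  x_2 = -3.6822 - 0.01*-44.1862 = -3.2403
  y_2 = -3.8194 - 0.01*-38.1942 = -3.4375
Step 3: grad_x = 2*6*-3.2403 = -38.8839, grad_y = 2*5*-3.4375 = -34.3748
  x_3 = -3.2403 - 0.01*-38.8839 = -2.8515
  y_3 = -3.4375 - 0.01*-34.3748 = -3.0937
Step 4: grad_x = 2*6*-2.8515 = -34.2178, grad_y = 2*5*-3.0937 = -30.9373
  x_4 = -2.8515 - 0.01*-34.2178 = -2.5093
  y_4 = -3.0937 - 0.01*-30.9373 = -2.7844
Step 5: grad_x = 2*6*-2.5093 = -30.1117, grad_y = 2*5*-2.7844 = -27.8436
  x_5 = -2.5093 - 0.01*-30.1117 = -2.2082
  y_5 = -2.7844 - 0.01*-27.8436 = -2.5059
f(-2.2082, -2.5059) = 6*(-2.2082)^2 + 5*(-2.5059)^2 = 60.6548


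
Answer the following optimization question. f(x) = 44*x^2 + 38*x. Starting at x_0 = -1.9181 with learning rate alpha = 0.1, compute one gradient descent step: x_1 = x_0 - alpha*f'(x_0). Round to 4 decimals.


We compute the gradient at x_0 and apply the update.
f'(x) = 88*x + 38
f'(-1.9181) = 88*-1.9181 + 38 = -130.7928
x_1 = -1.9181 - 0.1*-130.7928 = 11.1612


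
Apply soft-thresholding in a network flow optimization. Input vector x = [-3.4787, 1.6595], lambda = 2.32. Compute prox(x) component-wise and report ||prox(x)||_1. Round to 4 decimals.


Soft-thresholding with lambda = 2.32:
prox(-3.4787) = sign(-3.4787)*max(|-3.4787| - 2.32, 0) = -1.1587
prox(1.6595) = sign(1.6595)*max(|1.6595| - 2.32, 0) = 0.0
prox(x) = [-1.1587, 0.0]
||prox(x)||_1 = 1.1587 + 0.0 = 1.1587


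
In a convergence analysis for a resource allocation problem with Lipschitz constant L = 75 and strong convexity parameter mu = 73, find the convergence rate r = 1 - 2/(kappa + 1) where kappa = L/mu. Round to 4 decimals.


Step 1: Compute the condition number.
kappa = L/mu = 75/73 = 1.0274
Step 2: Compute the convergence rate.
r = 1 - 2/(kappa + 1) = 1 - 2*mu/(L + mu) = (L - mu)/(L + mu) = 2/148 = 0.0135


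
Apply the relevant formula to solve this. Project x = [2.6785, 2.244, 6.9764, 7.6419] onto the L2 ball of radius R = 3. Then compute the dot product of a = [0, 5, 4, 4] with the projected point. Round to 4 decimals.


Step 1: Compute ||x|| (intermediates to 6 decimals).
||x|| = sqrt(2.6785^2 + 2.244^2 + 6.9764^2 + 7.6419^2) = 10.921478
Step 2: Project.
Since ||x|| > R, scale = R/||x|| = 3/10.921478 = 0.274688, proj(x) = scale * x
proj(x) = [0.735752, 0.6164, 1.916333, 2.099138]
Step 3: Dot product.
a^T * proj(x) = 0*0.735752 + 5*0.6164 + 4*1.916333 + 4*2.099138 = 19.1439


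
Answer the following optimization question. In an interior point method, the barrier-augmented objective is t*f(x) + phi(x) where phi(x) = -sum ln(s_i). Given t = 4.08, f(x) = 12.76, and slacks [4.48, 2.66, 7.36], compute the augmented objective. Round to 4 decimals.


Step 1: Compute log-barrier.
ln values: [1.4996, 0.9783, 1.9961]
phi = -(1.4996 + 0.9783 + 1.9961) = -4.474
Step 2: Compute augmented objective.
t*f(x) = 4.08*12.76 = 52.0608
Total = 52.0608 - 4.474 = 47.5868


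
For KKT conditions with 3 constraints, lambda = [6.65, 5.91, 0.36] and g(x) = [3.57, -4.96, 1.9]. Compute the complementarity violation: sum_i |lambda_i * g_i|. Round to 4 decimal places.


KKT complementary slackness check:
lambda_1 * g_1 = 6.65 * 3.57 = 23.7405
lambda_2 * g_2 = 5.91 * -4.96 = -29.3136
lambda_3 * g_3 = 0.36 * 1.9 = 0.684
Total violation = 23.7405 + 29.3136 + 0.684 = 53.7381


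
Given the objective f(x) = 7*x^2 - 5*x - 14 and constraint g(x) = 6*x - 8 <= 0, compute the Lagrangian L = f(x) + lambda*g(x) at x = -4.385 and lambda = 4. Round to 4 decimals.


Step 1: Evaluate f(x).
f(-4.385) = 7*(-4.385)^2 - 5*(-4.385) - 14 = 142.5226
Step 2: Evaluate g(x).
g(-4.385) = 6*-4.385 - 8 = -34.31
Step 3: Compute Lagrangian.
L = 142.5226 + 4*-34.31 = 5.2826


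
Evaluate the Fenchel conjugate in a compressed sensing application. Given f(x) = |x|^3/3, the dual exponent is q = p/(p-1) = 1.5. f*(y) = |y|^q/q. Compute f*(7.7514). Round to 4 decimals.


The conjugate exponent q satisfies 1/p + 1/q = 1.
p = 3, so q = 3/(3 - 1) = 1.5
|y|^q = 7.7514^1.5 = 21.5809
f*(7.7514) = 21.5809 / 1.5 = 14.3873


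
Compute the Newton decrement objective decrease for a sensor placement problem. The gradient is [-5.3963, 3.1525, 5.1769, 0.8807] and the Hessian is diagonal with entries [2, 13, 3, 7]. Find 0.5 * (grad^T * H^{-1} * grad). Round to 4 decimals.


Step 1: H is diagonal, so H^(-1) * g = [-2.6982, 0.2425, 1.7256, 0.1258].
Step 2: g^T H^(-1) g = sum_i g_i^2 / H_ii
  = (-5.3963)^2/2 + (3.1525)^2/13 + (5.1769)^2/3 + (0.8807)^2/7
  = 14.56 + 0.7645 + 8.9334 + 0.1108 = 24.3687
Step 3: Objective decrease = 0.5 * g^T H^(-1) g = 12.1844


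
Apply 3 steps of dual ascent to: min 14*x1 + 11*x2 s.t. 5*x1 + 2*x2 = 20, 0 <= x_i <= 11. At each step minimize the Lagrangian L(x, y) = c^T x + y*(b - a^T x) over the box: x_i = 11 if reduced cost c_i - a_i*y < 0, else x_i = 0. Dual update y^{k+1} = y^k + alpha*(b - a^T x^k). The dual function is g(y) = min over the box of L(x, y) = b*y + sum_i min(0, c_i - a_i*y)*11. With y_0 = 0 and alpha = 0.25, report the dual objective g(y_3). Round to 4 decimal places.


Dual ascent for LP: min 14*x1 + 11*x2, 5*x1 + 2*x2 = 20, 0 <= x_i <= 11
Step 1: y^k = 0.0, reduced costs: (14.0, 11.0)
  x^k = (0.0, 0.0), subgradient = b - a^T x = 20.0
  y^{k+1} = 0.0 + 0.25*20.0 = 5.0
Step 2: y^k = 5.0, reduced costs: (-11.0, 1.0)
  x^k = (11.0, 0.0), subgradient = b - a^T x = -35.0
  y^{k+1} = 5.0 + 0.25*-35.0 = -3.75
Step 3: y^k = -3.75, reduced costs: (32.75, 18.5)
  x^k = (0.0, 0.0), subgradient = b - a^T x = 20.0
  y^{k+1} = -3.75 + 0.25*20.0 = 1.25
Dual objective at y_3 = 1.25: reduced costs (7.75, 8.5), box minimizer x = (0.0, 0.0)
g(y_3) = b*y + (c1 - a1*y)*x1 + (c2 - a2*y)*x2 = 20*1.25 + 7.75*0.0 + 8.5*0.0 = 25.0 + 0.0 + 0.0 = 25.0


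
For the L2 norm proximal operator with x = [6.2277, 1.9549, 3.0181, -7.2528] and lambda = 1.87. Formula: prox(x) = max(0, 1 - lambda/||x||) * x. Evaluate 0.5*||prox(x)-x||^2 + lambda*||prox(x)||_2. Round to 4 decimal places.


Step 1: Compute ||x||.
||x|| = 10.2136
Step 2: Compute scaling factor.
scale = max(0, 1 - 1.87/10.2136) = 0.8169
Step 3: prox(x) = [5.0875, 1.597, 2.4655, -5.9249]
||prox(x)|| = 8.3436
Step 4: Proximal objective.
0.5*||prox-x||^2 = 1.7485
lambda*||prox|| = 15.6025
Total = 17.351


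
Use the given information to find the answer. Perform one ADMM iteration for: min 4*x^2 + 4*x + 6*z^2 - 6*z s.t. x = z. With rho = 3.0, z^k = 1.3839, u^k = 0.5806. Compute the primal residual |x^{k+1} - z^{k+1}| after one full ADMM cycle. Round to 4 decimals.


ADMM iteration with rho = 3.0, z^k = 1.3839, u^k = 0.5806
Step 1: x-update.
Minimize 4*x^2 + 4*x + (3.0/2)*(x - 1.3839 + 0.5806)^2
FOC: (2*4 + 3.0)*x = -4 + 3.0*(1.3839 - 0.5806)
x^{k+1} = -0.1446
Step 2: z-update.
Minimize 6*z^2 - 6*z + (3.0/2)*(-0.1446 - z + 0.5806)^2
FOC: (2*6 + 3.0)*z = 6 + 3.0*(-0.1446 + 0.5806)
z^{k+1} = 0.4872
Step 3: u-update.
u^{k+1} = 0.5806 - 0.1446 - 0.4872 = -0.0512
Step 4: Primal residual = |-0.1446 - 0.4872| = 0.6318


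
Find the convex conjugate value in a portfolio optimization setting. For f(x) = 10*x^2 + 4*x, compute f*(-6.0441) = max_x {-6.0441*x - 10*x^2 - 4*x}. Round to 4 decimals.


f*(y) = sup_x {y*x - a*x^2 - b*x} = sup_x {(y-b)*x - a*x^2}
FOC: (y - b) - 2a*x = 0 => x* = (y - b)/(2a)
x* = (-6.0441 - 4)/(2*10) = -0.5022
f*(-6.0441) = (y-b)^2/(4a) = (-6.0441 - 4)^2/(4*10)
= 100.8839/40 = 2.5221


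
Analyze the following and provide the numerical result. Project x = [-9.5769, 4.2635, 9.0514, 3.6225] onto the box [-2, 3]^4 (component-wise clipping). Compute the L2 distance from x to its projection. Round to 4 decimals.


Project each component onto [-2, 3].
clip(-9.5769) = -2.0, clip(4.2635) = 3.0, clip(9.0514) = 3.0, clip(3.6225) = 3.0
Projection = [-2.0, 3.0, 3.0, 3.0]
Squared diffs: [57.4094, 1.5964, 36.6194, 0.3875]
Distance = sqrt(96.0127) = 9.7986


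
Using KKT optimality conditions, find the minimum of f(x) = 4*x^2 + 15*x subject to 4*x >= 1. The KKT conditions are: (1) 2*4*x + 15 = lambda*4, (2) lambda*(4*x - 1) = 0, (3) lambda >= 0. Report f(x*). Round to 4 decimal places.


Step 1: Try lambda = 0 (constraint inactive).
x_unc = -15/(2*4) = -1.875
Check: 4*-1.875 = -7.5 < 1 -- violated!
Step 2: Constraint must be active: 4*x = 1
x* = 1/4 = 0.25
lambda = (2*4*0.25 + 15)/4 = 4.25
Step 3: Compute optimal value.
f(x*) = 4*0.25^2 + 15*0.25 = 4.0


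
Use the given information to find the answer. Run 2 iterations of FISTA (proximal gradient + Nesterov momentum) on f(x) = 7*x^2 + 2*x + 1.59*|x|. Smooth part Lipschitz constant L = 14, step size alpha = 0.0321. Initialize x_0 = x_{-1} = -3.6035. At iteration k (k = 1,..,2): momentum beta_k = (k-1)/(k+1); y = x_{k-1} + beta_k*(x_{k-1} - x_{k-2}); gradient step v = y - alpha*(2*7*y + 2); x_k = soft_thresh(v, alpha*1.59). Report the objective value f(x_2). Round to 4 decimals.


FISTA on f(x) = 7*x^2 + 2*x + 1.59*|x|
L = 14, alpha = 0.0321
Iteration 1: beta = 0.0, y = -3.6035 + 0.0*(-3.6035 + 3.6035) = -3.6035
  grad(y) = -48.449, v = y - alpha*grad = -2.0483
  prox(v) = soft_thresh(-2.0483, 0.051) = -1.9972
Iteration 2: beta = 0.3333, y = -1.9972 + 0.3333*(-1.9972 + 3.6035) = -1.4618
  grad(y) = -18.4656, v = y - alpha*grad = -0.8691
  prox(v) = soft_thresh(-0.8691, 0.051) = -0.818
f(x_2) = 7*(-0.818)^2 + 2*(-0.818) + 1.59*|-0.818| = 4.349


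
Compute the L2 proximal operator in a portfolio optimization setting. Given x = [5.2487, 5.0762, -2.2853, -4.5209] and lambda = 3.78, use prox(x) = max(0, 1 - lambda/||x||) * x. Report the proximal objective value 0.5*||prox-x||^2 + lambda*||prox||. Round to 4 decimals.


Step 1: Compute ||x||.
||x|| = 8.8869
Step 2: Compute scaling factor.
scale = max(0, 1 - 3.78/8.8869) = 0.5747
Step 3: prox(x) = [3.0162, 2.9171, -1.3133, -2.598]
||prox(x)|| = 5.1069
Step 4: Proximal objective.
0.5*||prox-x||^2 = 7.1442
lambda*||prox|| = 19.3041
Total = 26.4485


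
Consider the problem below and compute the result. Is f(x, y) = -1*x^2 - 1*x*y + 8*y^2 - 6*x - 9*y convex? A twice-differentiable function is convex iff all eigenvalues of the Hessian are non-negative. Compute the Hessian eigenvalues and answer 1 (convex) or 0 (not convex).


The Hessian of f(x,y) = -1*x^2 - 1*x*y + 8*y^2 - 6*x - 9*y is:
H = [[-2, -1], [-1, 16]]
Trace = -2 + 16 = 14
Determinant = -2*16 - (-1)^2 = -33
Discriminant = (14)^2 - 4*-33 = 328.0
Eigenvalues: lambda_1 = -2.0554, lambda_2 = 16.0554
The function is not convex.

0


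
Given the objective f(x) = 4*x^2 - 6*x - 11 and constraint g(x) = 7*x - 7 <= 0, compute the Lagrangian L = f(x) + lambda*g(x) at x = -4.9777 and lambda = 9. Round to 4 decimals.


Step 1: Evaluate f(x).
f(-4.9777) = 4*(-4.9777)^2 - 6*(-4.9777) - 11 = 117.9762
Step 2: Evaluate g(x).
g(-4.9777) = 7*-4.9777 - 7 = -41.8439
Step 3: Compute Lagrangian.
L = 117.9762 + 9*-41.8439 = -258.6189


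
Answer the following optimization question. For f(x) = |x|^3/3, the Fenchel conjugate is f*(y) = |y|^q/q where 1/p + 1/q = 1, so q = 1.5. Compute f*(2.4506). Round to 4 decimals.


The conjugate exponent q satisfies 1/p + 1/q = 1.
p = 3, so q = 3/(3 - 1) = 1.5
|y|^q = 2.4506^1.5 = 3.8363
f*(2.4506) = 3.8363 / 1.5 = 2.5575


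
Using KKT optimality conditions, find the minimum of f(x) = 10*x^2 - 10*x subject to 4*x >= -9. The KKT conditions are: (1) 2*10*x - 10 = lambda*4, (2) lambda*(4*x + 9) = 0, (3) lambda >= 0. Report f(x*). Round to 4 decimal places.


Step 1: Try lambda = 0 (constraint inactive).
Stationarity: 2*10*x - 10 = 0
x* = 10/(2*10) = 0.5
Check constraint: 4*0.5 = 2.0 >= -9 -- satisfied.
Step 2: Compute optimal value.
f(x*) = 10*0.5^2 - 10*0.5 = -2.5


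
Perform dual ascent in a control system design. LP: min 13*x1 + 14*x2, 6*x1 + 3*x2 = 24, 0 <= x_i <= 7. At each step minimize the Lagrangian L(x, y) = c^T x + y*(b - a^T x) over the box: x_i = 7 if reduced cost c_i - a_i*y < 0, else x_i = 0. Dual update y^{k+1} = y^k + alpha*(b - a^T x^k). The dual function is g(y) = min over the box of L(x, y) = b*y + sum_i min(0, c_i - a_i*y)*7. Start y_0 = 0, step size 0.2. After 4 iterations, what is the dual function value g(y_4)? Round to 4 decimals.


Dual ascent for LP: min 13*x1 + 14*x2, 6*x1 + 3*x2 = 24, 0 <= x_i <= 7
Step 1: y^k = 0.0, reduced costs: (13.0, 14.0)
  x^k = (0.0, 0.0), subgradient = b - a^T x = 24.0
  y^{k+1} = 0.0 + 0.2*24.0 = 4.8
Step 2: y^k = 4.8, reduced costs: (-15.8, -0.4)
  x^k = (7.0, 7.0), subgradient = b - a^T x = -39.0
  y^{k+1} = 4.8 + 0.2*-39.0 = -3.0
Step 3: y^k = -3.0, reduced costs: (31.0, 23.0)
  x^k = (0.0, 0.0), subgradient = b - a^T x = 24.0
  y^{k+1} = -3.0 + 0.2*24.0 = 1.8
Step 4: y^k = 1.8, reduced costs: (2.2, 8.6)
  x^k = (0.0, 0.0), subgradient = b - a^T x = 24.0
  y^{k+1} = 1.8 + 0.2*24.0 = 6.6
Dual objective at y_4 = 6.6: reduced costs (-26.6, -5.8), box minimizer x = (7.0, 7.0)
g(y_4) = b*y + (c1 - a1*y)*x1 + (c2 - a2*y)*x2 = 24*6.6 + (-26.6)*7.0 + (-5.8)*7.0 = 158.4 - 186.2 - 40.6 = -68.4


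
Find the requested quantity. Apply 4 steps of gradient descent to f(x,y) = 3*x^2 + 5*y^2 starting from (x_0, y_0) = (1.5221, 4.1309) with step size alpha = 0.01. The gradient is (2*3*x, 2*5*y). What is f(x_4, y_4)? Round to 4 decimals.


Gradient descent on f(x,y) = 3*x^2 + 5*y^2.
Starting point: (1.5221, 4.1309), alpha = 0.01
Step 1: grad_x = 2*3*1.5221 = 9.1326, grad_y = 2*5*4.1309 = 41.309
  x_1 = 1.5221 - 0.01*9.1326 = 1.4308
  y_1 = 4.1309 - 0.01*41.309 = 3.7178
Step 2: grad_x = 2*3*1.4308 = 8.5846, grad_y = 2*5*3.7178 = 37.1781
  x_2 = 1.4308 - 0.01*8.5846 = 1.3449
  y_2 = 3.7178 - 0.01*37.1781 = 3.346
Step 3: grad_x = 2*3*1.3449 = 8.0696, grad_y = 2*5*3.346 = 33.4603
  x_3 = 1.3449 - 0.01*8.0696 = 1.2642
  y_3 = 3.346 - 0.01*33.4603 = 3.0114
Step 4: grad_x = 2*3*1.2642 = 7.5854, grad_y = 2*5*3.0114 = 30.1143
  x_4 = 1.2642 - 0.01*7.5854 = 1.1884
  y_4 = 3.0114 - 0.01*30.1143 = 2.7103
f(1.1884, 2.7103) = 3*1.1884^2 + 5*2.7103^2 = 40.9649


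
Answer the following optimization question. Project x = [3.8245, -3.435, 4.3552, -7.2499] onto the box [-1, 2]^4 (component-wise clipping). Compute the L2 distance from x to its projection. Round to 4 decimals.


Project each component onto [-1, 2].
clip(3.8245) = 2.0, clip(-3.435) = -1.0, clip(4.3552) = 2.0, clip(-7.2499) = -1.0
Projection = [2.0, -1.0, 2.0, -1.0]
Squared diffs: [3.3288, 5.9292, 5.547, 39.0613]
Distance = sqrt(53.8663) = 7.3394


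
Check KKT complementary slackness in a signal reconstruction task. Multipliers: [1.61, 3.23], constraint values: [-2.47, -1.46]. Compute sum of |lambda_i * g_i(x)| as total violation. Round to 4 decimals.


KKT complementary slackness check:
lambda_1 * g_1 = 1.61 * -2.47 = -3.9767
lambda_2 * g_2 = 3.23 * -1.46 = -4.7158
Total violation = 3.9767 + 4.7158 = 8.6925


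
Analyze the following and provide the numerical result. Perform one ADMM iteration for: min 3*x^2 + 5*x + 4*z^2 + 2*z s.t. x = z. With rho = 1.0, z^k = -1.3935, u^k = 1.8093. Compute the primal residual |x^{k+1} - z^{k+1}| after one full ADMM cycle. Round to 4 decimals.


ADMM iteration with rho = 1.0, z^k = -1.3935, u^k = 1.8093
Step 1: x-update.
Minimize 3*x^2 + 5*x + (1.0/2)*(x + 1.3935 + 1.8093)^2
FOC: (2*3 + 1.0)*x = -5 + 1.0*(-1.3935 - 1.8093)
x^{k+1} = -1.1718
Step 2: z-update.
Minimize 4*z^2 + 2*z + (1.0/2)*(-1.1718 - z + 1.8093)^2
FOC: (2*4 + 1.0)*z = -2 + 1.0*(-1.1718 + 1.8093)
z^{k+1} = -0.1514
Step 3: u-update.
u^{k+1} = 1.8093 - 1.1718 + 0.1514 = 0.7889
Step 4: Primal residual = |-1.1718 + 0.1514| = 1.0204


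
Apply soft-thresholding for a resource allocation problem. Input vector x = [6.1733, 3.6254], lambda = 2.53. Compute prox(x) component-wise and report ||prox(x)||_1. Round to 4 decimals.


Soft-thresholding with lambda = 2.53:
prox(6.1733) = sign(6.1733)*max(|6.1733| - 2.53, 0) = 3.6433
prox(3.6254) = sign(3.6254)*max(|3.6254| - 2.53, 0) = 1.0954
prox(x) = [3.6433, 1.0954]
||prox(x)||_1 = 3.6433 + 1.0954 = 4.7387


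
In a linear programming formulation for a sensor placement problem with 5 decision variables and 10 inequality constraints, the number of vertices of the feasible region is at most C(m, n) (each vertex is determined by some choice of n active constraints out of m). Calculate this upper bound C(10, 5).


Each vertex corresponds to some choice of n active constraints out of m, so the number of vertices is at most C(m, n) = m! / (n!(m-n)!).
m = 10, n = 5
Numerator: 10 * 9 * 8 * 7 * 6
Denominator: 5! = 120
C(10, 5) = 252


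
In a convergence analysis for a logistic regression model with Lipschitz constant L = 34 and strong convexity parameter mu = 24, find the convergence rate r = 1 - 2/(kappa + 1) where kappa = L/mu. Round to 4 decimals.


Step 1: Compute the condition number.
kappa = L/mu = 34/24 = 1.4167
Step 2: Compute the convergence rate.
r = 1 - 2/(kappa + 1) = 1 - 2*mu/(L + mu) = (L - mu)/(L + mu) = 10/58 = 0.1724


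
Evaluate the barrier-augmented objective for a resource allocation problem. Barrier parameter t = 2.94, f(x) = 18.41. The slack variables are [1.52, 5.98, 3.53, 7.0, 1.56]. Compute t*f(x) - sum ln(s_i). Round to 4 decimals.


Step 1: Compute log-barrier.
ln values: [0.4187, 1.7884, 1.2613, 1.9459, 0.4447]
phi = -(0.4187 + 1.7884 + 1.2613 + 1.9459 + 0.4447) = -5.859
Step 2: Compute augmented objective.
t*f(x) = 2.94*18.41 = 54.1254
Total = 54.1254 - 5.859 = 48.2664


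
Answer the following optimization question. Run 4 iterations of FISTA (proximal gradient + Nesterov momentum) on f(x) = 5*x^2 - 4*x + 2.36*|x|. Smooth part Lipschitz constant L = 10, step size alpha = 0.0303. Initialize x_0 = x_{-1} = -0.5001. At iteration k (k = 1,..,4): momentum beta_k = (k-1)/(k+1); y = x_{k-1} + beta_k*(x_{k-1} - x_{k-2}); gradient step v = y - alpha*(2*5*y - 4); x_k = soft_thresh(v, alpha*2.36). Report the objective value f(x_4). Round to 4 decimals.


FISTA on f(x) = 5*x^2 - 4*x + 2.36*|x|
L = 10, alpha = 0.0303
Iteration 1: beta = 0.0, y = -0.5001 + 0.0*(-0.5001 + 0.5001) = -0.5001
  grad(y) = -9.001, v = y - alpha*grad = -0.2274
  prox(v) = soft_thresh(-0.2274, 0.0715) = -0.1559
Iteration 2: beta = 0.3333, y = -0.1559 + 0.3333*(-0.1559 + 0.5001) = -0.0411
  grad(y) = -4.4112, v = y - alpha*grad = 0.0925
  prox(v) = soft_thresh(0.0925, 0.0715) = 0.021
Iteration 3: beta = 0.5, y = 0.021 + 0.5*(0.021 + 0.1559) = 0.1095
  grad(y) = -2.9052, v = y - alpha*grad = 0.1975
  prox(v) = soft_thresh(0.1975, 0.0715) = 0.126
Iteration 4: beta = 0.6, y = 0.126 + 0.6*(0.126 - 0.021) = 0.189
  grad(y) = -2.1102, v = y - alpha*grad = 0.2529
  prox(v) = soft_thresh(0.2529, 0.0715) = 0.1814
f(x_4) = 5*0.1814^2 - 4*0.1814 + 2.36*|0.1814| = -0.133
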